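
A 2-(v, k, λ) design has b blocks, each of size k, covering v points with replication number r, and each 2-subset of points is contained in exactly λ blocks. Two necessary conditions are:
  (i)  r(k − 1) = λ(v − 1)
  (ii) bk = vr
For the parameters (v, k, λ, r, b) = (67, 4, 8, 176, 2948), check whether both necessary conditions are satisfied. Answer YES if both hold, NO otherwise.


Condition (i): r(k − 1) = 176·3 = 528; λ(v − 1) = 8·66 = 528. Match? YES.
Condition (ii): bk = 2948·4 = 11792; vr = 67·176 = 11792. Match? YES.
Both conditions hold? YES.

YES


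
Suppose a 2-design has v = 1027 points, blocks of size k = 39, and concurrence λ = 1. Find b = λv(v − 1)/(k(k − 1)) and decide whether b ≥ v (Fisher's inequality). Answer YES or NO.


b = λv(v − 1)/(k(k − 1)) = 1·1027·1026/(39·38) = 1053702/1482 = 711.
Compare with v = 1027: b < v, so Fisher's inequality fails.

NO


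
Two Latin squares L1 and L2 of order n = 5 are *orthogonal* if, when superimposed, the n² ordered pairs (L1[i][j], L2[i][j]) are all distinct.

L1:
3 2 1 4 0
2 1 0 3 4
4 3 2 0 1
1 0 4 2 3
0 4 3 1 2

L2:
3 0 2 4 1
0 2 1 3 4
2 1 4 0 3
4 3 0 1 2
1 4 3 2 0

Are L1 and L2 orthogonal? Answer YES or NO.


Form the n² = 25 superimposed pairs (L1[i][j], L2[i][j]), row by row (rows and columns indexed from 0):
row 0: (3,3) (2,0) (1,2) (4,4) (0,1)
row 1: (2,0) (1,2) (0,1) (3,3) (4,4)
row 2: (4,2) (3,1) (2,4) (0,0) (1,3)
row 3: (1,4) (0,3) (4,0) (2,1) (3,2)
row 4: (0,1) (4,4) (3,3) (1,2) (2,0)
Orthogonality requires all 25 pairs distinct.
But the pair (2,0) repeats: cell (0,1) has L1 = 2, L2 = 0, and cell (1,0) has L1 = 2, L2 = 0.
A repeated pair means some other pair never occurs (only 15 distinct pairs out of 25), so the squares are not orthogonal.
Conclusion: NO.

NO


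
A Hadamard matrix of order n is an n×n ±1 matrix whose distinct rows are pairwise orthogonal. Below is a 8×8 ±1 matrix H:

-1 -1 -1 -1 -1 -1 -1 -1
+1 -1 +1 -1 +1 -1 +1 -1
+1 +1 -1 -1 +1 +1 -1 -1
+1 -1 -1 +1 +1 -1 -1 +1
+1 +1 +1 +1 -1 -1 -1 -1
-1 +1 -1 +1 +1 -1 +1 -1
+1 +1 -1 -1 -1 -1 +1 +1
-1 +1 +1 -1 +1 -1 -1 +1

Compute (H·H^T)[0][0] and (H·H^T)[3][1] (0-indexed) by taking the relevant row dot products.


Row 0 of H: [-1, -1, -1, -1, -1, -1, -1, -1].
Row 1 of H: [1, -1, 1, -1, 1, -1, 1, -1].
Row 3 of H: [1, -1, -1, 1, 1, -1, -1, 1].
(H·H^T)[0][0] = Σ_j H[0][j]·H[0][j] = (-1)² + (-1)² + (-1)² + (-1)² + (-1)² + (-1)² + (-1)² + (-1)² = 1 + 1 + 1 + 1 + 1 + 1 + 1 + 1 = 8.
(H·H^T)[3][1] = Σ_j H[3][j]·H[1][j] = (1)·(1) + (-1)·(-1) + (-1)·(1) + (1)·(-1) + (1)·(1) + (-1)·(-1) + (-1)·(1) + (1)·(-1) = 1 + 1 + -1 + -1 + 1 + 1 + -1 + -1 = 0.
So rows 3 and 1 are orthogonal; the diagonal entry equals n = 8.

(0,0) entry = 8; (3,1) entry = 0.


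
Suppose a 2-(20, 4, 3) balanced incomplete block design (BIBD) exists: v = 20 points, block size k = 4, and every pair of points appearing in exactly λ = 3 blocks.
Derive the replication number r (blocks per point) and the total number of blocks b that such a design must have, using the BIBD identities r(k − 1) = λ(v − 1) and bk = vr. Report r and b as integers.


Any 2-(v, k, λ) BIBD satisfies two necessary conditions:
  (i)  Each point sits in r blocks, and counting incidences through any fixed point gives r(k − 1) = λ(v − 1), so r = λ(v − 1)/(k − 1).
  (ii) Total incidences bk = vr, so b = vr/k.
Step 1: r = λ(v − 1)/(k − 1) = 3·(20 − 1)/(4 − 1) = 3·19/3 = 57/3 = 19.
Step 2: b = vr/k = 20·19/4 = 380/4 = 95.
Check integrality: r = 19 ∈ Z ✓, b = 95 ∈ Z ✓.
(These identities are necessary conditions: they determine r and b for any design with these parameters, but do not by themselves prove that one exists.)

r = 19, b = 95.


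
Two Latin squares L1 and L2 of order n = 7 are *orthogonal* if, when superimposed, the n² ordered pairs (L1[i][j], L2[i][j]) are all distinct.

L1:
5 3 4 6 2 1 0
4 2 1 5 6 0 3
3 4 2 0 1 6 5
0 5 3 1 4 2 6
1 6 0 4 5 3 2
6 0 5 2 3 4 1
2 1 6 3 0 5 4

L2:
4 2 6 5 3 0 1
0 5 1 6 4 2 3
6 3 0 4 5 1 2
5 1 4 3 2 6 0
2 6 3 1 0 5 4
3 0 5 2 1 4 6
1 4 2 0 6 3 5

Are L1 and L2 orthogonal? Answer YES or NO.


Form the n² = 49 superimposed pairs (L1[i][j], L2[i][j]), row by row (rows and columns indexed from 0):
row 0: (5,4) (3,2) (4,6) (6,5) (2,3) (1,0) (0,1)
row 1: (4,0) (2,5) (1,1) (5,6) (6,4) (0,2) (3,3)
row 2: (3,6) (4,3) (2,0) (0,4) (1,5) (6,1) (5,2)
row 3: (0,5) (5,1) (3,4) (1,3) (4,2) (2,6) (6,0)
row 4: (1,2) (6,6) (0,3) (4,1) (5,0) (3,5) (2,4)
row 5: (6,3) (0,0) (5,5) (2,2) (3,1) (4,4) (1,6)
row 6: (2,1) (1,4) (6,2) (3,0) (0,6) (5,3) (4,5)
Orthogonality requires all 49 pairs distinct.
Check by first coordinate: for each symbol s of L1, list the L2 entries in the n cells where L1 = s; they must all differ.
  L1 = 0: L2 entries (in reading order) 1, 2, 4, 5, 3, 0, 6 — all 7 distinct ✓
  L1 = 1: L2 entries (in reading order) 0, 1, 5, 3, 2, 6, 4 — all 7 distinct ✓
  L1 = 2: L2 entries (in reading order) 3, 5, 0, 6, 4, 2, 1 — all 7 distinct ✓
  L1 = 3: L2 entries (in reading order) 2, 3, 6, 4, 5, 1, 0 — all 7 distinct ✓
  L1 = 4: L2 entries (in reading order) 6, 0, 3, 2, 1, 4, 5 — all 7 distinct ✓
  L1 = 5: L2 entries (in reading order) 4, 6, 2, 1, 0, 5, 3 — all 7 distinct ✓
  L1 = 6: L2 entries (in reading order) 5, 4, 1, 0, 6, 3, 2 — all 7 distinct ✓
Every symbol of L1 meets every symbol of L2 exactly once, so all 49 pairs are distinct (49 of 49).
Conclusion: YES.

YES


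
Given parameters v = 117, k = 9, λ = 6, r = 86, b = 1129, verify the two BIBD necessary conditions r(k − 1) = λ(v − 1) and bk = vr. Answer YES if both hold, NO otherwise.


Condition (i): r(k − 1) = 86·8 = 688; λ(v − 1) = 6·116 = 696. Match? NO.
Condition (ii): bk = 1129·9 = 10161; vr = 117·86 = 10062. Match? NO.
Both conditions hold? NO.

NO


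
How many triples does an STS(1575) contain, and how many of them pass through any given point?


An STS(v) is a 2-(v, 3, 1) BIBD: block size k = 3, λ = 1.
Replication: r(k − 1) = λ(v − 1) ⇒ r·2 = 1575 − 1 = 1574 ⇒ r = 787.
Block count: b = v(v − 1)/6 = 1575·1574/6 = 2479050/6 = 413175.

r = 787, b = 413175.


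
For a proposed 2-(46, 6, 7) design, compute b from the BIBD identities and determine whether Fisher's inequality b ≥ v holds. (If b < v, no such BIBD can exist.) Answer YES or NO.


b = λv(v − 1)/(k(k − 1)) = 7·46·45/(6·5) = 14490/30 = 483.
Compare with v = 46: b ≥ v, so Fisher's inequality holds.

YES


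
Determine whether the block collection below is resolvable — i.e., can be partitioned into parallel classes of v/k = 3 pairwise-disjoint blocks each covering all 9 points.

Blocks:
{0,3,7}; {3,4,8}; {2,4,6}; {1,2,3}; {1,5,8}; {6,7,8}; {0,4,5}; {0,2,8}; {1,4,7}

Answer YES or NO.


v = 9, block size k = 3, number of blocks = 9.
For resolvability, blocks must partition into parallel classes of size v/k = 3.
Total blocks must therefore be a multiple of 3: 9 = 3·3 + 0 ⇒ divisible ✓.
Consider block {3,4,8}. It intersects every other block in the collection, so no parallel class of size 3 can contain it.
Since every block must belong to some parallel class in a resolution, the collection cannot be partitioned into parallel classes.
Resolvable? NO.

NO


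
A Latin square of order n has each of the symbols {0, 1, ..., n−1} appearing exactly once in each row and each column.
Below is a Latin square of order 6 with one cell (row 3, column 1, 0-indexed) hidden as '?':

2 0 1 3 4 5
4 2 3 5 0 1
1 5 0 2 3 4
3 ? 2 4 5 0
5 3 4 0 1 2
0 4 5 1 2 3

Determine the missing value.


Row 3 contains symbols [0, 2, 3, 4, 5] — missing [1].
Column 1 contains symbols [0, 2, 3, 4, 5] — missing [1].
The missing symbol must appear in both missing sets; intersection = [1].
Therefore the hidden value is 1.

Missing value = 1.


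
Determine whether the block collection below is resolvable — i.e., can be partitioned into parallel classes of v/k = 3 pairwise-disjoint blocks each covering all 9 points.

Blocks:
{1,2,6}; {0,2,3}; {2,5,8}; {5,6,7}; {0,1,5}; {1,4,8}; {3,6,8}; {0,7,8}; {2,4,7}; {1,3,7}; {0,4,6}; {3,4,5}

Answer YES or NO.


v = 9, block size k = 3, number of blocks = 12.
For resolvability, blocks must partition into parallel classes of size v/k = 3.
Total blocks must therefore be a multiple of 3: 12 = 3·4 + 0 ⇒ divisible ✓.
Greedy packing gives 4 candidate class(es). Each should be a full parallel class (size 3, covers all 9 points).
  Class 1 (3 blocks): {1,2,6}; {0,7,8}; {3,4,5}. Points covered: [0, 1, 2, 3, 4, 5, 6, 7, 8].
  Class 2 (3 blocks): {0,2,3}; {5,6,7}; {1,4,8}. Points covered: [0, 1, 2, 3, 4, 5, 6, 7, 8].
  Class 3 (3 blocks): {2,5,8}; {1,3,7}; {0,4,6}. Points covered: [0, 1, 2, 3, 4, 5, 6, 7, 8].
  Class 4 (3 blocks): {0,1,5}; {3,6,8}; {2,4,7}. Points covered: [0, 1, 2, 3, 4, 5, 6, 7, 8].
All classes full (size 3)? YES. All classes cover every point? YES.
Resolvable? YES.

YES


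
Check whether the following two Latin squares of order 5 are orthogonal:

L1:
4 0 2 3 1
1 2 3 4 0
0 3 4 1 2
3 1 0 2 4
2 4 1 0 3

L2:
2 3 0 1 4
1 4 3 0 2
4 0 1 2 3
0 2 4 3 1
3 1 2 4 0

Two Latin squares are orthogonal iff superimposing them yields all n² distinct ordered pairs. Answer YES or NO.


Form the n² = 25 superimposed pairs (L1[i][j], L2[i][j]), row by row (rows and columns indexed from 0):
row 0: (4,2) (0,3) (2,0) (3,1) (1,4)
row 1: (1,1) (2,4) (3,3) (4,0) (0,2)
row 2: (0,4) (3,0) (4,1) (1,2) (2,3)
row 3: (3,0) (1,2) (0,4) (2,3) (4,1)
row 4: (2,3) (4,1) (1,2) (0,4) (3,0)
Orthogonality requires all 25 pairs distinct.
But the pair (3,0) repeats: cell (2,1) has L1 = 3, L2 = 0, and cell (3,0) has L1 = 3, L2 = 0.
A repeated pair means some other pair never occurs (only 15 distinct pairs out of 25), so the squares are not orthogonal.
Conclusion: NO.

NO


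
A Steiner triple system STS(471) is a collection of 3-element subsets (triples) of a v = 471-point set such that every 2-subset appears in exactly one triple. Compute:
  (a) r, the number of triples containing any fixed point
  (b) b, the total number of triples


An STS(v) is a 2-(v, 3, 1) BIBD: block size k = 3, λ = 1.
Replication: r(k − 1) = λ(v − 1) ⇒ r·2 = 471 − 1 = 470 ⇒ r = 235.
Block count: b = v(v − 1)/6 = 471·470/6 = 221370/6 = 36895.

r = 235, b = 36895.


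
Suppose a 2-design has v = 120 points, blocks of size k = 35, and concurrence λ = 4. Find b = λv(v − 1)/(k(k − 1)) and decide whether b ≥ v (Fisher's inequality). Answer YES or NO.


b = λv(v − 1)/(k(k − 1)) = 4·120·119/(35·34) = 57120/1190 = 48.
Compare with v = 120: b < v, so Fisher's inequality fails.

NO


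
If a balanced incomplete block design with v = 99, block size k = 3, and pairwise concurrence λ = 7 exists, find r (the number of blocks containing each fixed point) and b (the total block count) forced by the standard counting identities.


Any 2-(v, k, λ) BIBD satisfies two necessary conditions:
  (i)  Each point sits in r blocks, and counting incidences through any fixed point gives r(k − 1) = λ(v − 1), so r = λ(v − 1)/(k − 1).
  (ii) Total incidences bk = vr, so b = vr/k.
Step 1: r = λ(v − 1)/(k − 1) = 7·(99 − 1)/(3 − 1) = 7·98/2 = 686/2 = 343.
Step 2: b = vr/k = 99·343/3 = 33957/3 = 11319.
Check integrality: r = 343 ∈ Z ✓, b = 11319 ∈ Z ✓.
(These identities are necessary conditions: they determine r and b for any design with these parameters, but do not by themselves prove that one exists.)

r = 343, b = 11319.


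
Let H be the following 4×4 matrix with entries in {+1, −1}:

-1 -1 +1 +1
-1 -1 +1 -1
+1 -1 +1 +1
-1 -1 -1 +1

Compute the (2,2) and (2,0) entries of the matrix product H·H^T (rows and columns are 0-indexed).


Row 0 of H: [-1, -1, 1, 1].
Row 2 of H: [1, -1, 1, 1].
(H·H^T)[2][2] = Σ_j H[2][j]·H[2][j] = (1)² + (-1)² + (1)² + (1)² = 1 + 1 + 1 + 1 = 4.
(H·H^T)[2][0] = Σ_j H[2][j]·H[0][j] = (1)·(-1) + (-1)·(-1) + (1)·(1) + (1)·(1) = -1 + 1 + 1 + 1 = 2.
Rows 2 and 0 are not orthogonal (dot product = 2 ≠ 0), so H is not a Hadamard matrix.

(2,2) entry = 4; (2,0) entry = 2.


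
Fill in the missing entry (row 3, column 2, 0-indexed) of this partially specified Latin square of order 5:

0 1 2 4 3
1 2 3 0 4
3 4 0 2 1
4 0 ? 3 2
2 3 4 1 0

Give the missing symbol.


Row 3 contains symbols [0, 2, 3, 4] — missing [1].
Column 2 contains symbols [0, 2, 3, 4] — missing [1].
The missing symbol must appear in both missing sets; intersection = [1].
Therefore the hidden value is 1.

Missing value = 1.


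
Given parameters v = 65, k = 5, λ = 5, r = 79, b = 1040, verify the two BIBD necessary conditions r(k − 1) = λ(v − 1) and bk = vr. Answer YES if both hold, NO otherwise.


Condition (i): r(k − 1) = 79·4 = 316; λ(v − 1) = 5·64 = 320. Match? NO.
Condition (ii): bk = 1040·5 = 5200; vr = 65·79 = 5135. Match? NO.
Both conditions hold? NO.

NO


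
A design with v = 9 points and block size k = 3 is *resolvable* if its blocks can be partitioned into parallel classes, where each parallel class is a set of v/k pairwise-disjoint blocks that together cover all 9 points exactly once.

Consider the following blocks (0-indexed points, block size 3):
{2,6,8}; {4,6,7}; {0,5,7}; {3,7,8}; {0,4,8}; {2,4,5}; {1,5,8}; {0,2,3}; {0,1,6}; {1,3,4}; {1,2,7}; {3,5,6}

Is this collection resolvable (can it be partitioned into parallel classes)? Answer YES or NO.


v = 9, block size k = 3, number of blocks = 12.
For resolvability, blocks must partition into parallel classes of size v/k = 3.
Total blocks must therefore be a multiple of 3: 12 = 3·4 + 0 ⇒ divisible ✓.
Greedy packing gives 4 candidate class(es). Each should be a full parallel class (size 3, covers all 9 points).
  Class 1 (3 blocks): {2,6,8}; {0,5,7}; {1,3,4}. Points covered: [0, 1, 2, 3, 4, 5, 6, 7, 8].
  Class 2 (3 blocks): {4,6,7}; {1,5,8}; {0,2,3}. Points covered: [0, 1, 2, 3, 4, 5, 6, 7, 8].
  Class 3 (3 blocks): {3,7,8}; {2,4,5}; {0,1,6}. Points covered: [0, 1, 2, 3, 4, 5, 6, 7, 8].
  Class 4 (3 blocks): {0,4,8}; {1,2,7}; {3,5,6}. Points covered: [0, 1, 2, 3, 4, 5, 6, 7, 8].
All classes full (size 3)? YES. All classes cover every point? YES.
Resolvable? YES.

YES


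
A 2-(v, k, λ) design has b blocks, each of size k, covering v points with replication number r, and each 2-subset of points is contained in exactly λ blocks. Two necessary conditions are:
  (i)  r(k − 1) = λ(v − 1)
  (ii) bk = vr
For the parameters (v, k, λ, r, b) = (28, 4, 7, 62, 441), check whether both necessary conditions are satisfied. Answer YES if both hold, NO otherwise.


Condition (i): r(k − 1) = 62·3 = 186; λ(v − 1) = 7·27 = 189. Match? NO.
Condition (ii): bk = 441·4 = 1764; vr = 28·62 = 1736. Match? NO.
Both conditions hold? NO.

NO


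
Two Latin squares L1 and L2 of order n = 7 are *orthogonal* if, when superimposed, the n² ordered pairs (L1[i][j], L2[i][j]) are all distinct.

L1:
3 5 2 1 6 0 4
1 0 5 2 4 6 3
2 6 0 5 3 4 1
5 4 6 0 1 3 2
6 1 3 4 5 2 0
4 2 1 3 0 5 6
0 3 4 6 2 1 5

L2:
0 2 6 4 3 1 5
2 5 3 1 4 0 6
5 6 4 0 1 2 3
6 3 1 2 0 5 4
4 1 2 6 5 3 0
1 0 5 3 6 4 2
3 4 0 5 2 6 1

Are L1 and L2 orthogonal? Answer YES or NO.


Form the n² = 49 superimposed pairs (L1[i][j], L2[i][j]), row by row (rows and columns indexed from 0):
row 0: (3,0) (5,2) (2,6) (1,4) (6,3) (0,1) (4,5)
row 1: (1,2) (0,5) (5,3) (2,1) (4,4) (6,0) (3,6)
row 2: (2,5) (6,6) (0,4) (5,0) (3,1) (4,2) (1,3)
row 3: (5,6) (4,3) (6,1) (0,2) (1,0) (3,5) (2,4)
row 4: (6,4) (1,1) (3,2) (4,6) (5,5) (2,3) (0,0)
row 5: (4,1) (2,0) (1,5) (3,3) (0,6) (5,4) (6,2)
row 6: (0,3) (3,4) (4,0) (6,5) (2,2) (1,6) (5,1)
Orthogonality requires all 49 pairs distinct.
Check by first coordinate: for each symbol s of L1, list the L2 entries in the n cells where L1 = s; they must all differ.
  L1 = 0: L2 entries (in reading order) 1, 5, 4, 2, 0, 6, 3 — all 7 distinct ✓
  L1 = 1: L2 entries (in reading order) 4, 2, 3, 0, 1, 5, 6 — all 7 distinct ✓
  L1 = 2: L2 entries (in reading order) 6, 1, 5, 4, 3, 0, 2 — all 7 distinct ✓
  L1 = 3: L2 entries (in reading order) 0, 6, 1, 5, 2, 3, 4 — all 7 distinct ✓
  L1 = 4: L2 entries (in reading order) 5, 4, 2, 3, 6, 1, 0 — all 7 distinct ✓
  L1 = 5: L2 entries (in reading order) 2, 3, 0, 6, 5, 4, 1 — all 7 distinct ✓
  L1 = 6: L2 entries (in reading order) 3, 0, 6, 1, 4, 2, 5 — all 7 distinct ✓
Every symbol of L1 meets every symbol of L2 exactly once, so all 49 pairs are distinct (49 of 49).
Conclusion: YES.

YES


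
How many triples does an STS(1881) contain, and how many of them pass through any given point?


An STS(v) is a 2-(v, 3, 1) BIBD: block size k = 3, λ = 1.
Replication: r(k − 1) = λ(v − 1) ⇒ r·2 = 1881 − 1 = 1880 ⇒ r = 940.
Block count: bk = vr ⇒ b·3 = 1881·940 = 1768140 ⇒ b = 589380.

r = 940, b = 589380.


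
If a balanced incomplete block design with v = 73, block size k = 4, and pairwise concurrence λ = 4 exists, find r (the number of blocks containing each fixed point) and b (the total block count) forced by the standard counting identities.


Any 2-(v, k, λ) BIBD satisfies two necessary conditions:
  (i)  Each point sits in r blocks, and counting incidences through any fixed point gives r(k − 1) = λ(v − 1), so r = λ(v − 1)/(k − 1).
  (ii) Total incidences bk = vr, so b = vr/k.
Step 1: r = λ(v − 1)/(k − 1) = 4·(73 − 1)/(4 − 1) = 4·72/3 = 288/3 = 96.
Step 2: b = vr/k = 73·96/4 = 7008/4 = 1752.
Check integrality: r = 96 ∈ Z ✓, b = 1752 ∈ Z ✓.
(These identities are necessary conditions: they determine r and b for any design with these parameters, but do not by themselves prove that one exists.)

r = 96, b = 1752.


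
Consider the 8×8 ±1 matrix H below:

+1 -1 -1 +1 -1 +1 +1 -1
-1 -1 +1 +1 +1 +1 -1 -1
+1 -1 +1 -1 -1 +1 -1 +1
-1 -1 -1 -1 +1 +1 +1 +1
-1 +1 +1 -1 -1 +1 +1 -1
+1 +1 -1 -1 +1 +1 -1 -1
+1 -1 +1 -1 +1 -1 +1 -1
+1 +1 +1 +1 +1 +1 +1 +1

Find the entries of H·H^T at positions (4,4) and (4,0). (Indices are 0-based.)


Row 0 of H: [1, -1, -1, 1, -1, 1, 1, -1].
Row 4 of H: [-1, 1, 1, -1, -1, 1, 1, -1].
(H·H^T)[4][4] = Σ_j H[4][j]·H[4][j] = (-1)² + (1)² + (1)² + (-1)² + (-1)² + (1)² + (1)² + (-1)² = 1 + 1 + 1 + 1 + 1 + 1 + 1 + 1 = 8.
(H·H^T)[4][0] = Σ_j H[4][j]·H[0][j] = (-1)·(1) + (1)·(-1) + (1)·(-1) + (-1)·(1) + (-1)·(-1) + (1)·(1) + (1)·(1) + (-1)·(-1) = -1 + -1 + -1 + -1 + 1 + 1 + 1 + 1 = 0.
So rows 4 and 0 are orthogonal; the diagonal entry equals n = 8.

(4,4) entry = 8; (4,0) entry = 0.


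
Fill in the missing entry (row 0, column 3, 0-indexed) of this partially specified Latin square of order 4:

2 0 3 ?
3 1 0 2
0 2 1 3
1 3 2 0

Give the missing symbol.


Row 0 contains symbols [0, 2, 3] — missing [1].
Column 3 contains symbols [0, 2, 3] — missing [1].
The missing symbol must appear in both missing sets; intersection = [1].
Therefore the hidden value is 1.

Missing value = 1.


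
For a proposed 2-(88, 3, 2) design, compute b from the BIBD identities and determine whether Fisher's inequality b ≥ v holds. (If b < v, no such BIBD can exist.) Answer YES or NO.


r = λ(v − 1)/(k − 1) = 2·87/2 = 87.
b = vr/k = 88·87/3 = 2552.
Fisher's inequality: b ≥ v ⇔ 2552 ≥ 88? YES.

YES


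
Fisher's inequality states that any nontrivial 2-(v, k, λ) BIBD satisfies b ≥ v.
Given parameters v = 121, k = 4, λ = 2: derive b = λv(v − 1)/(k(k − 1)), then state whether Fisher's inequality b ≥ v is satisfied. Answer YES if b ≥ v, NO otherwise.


r = λ(v − 1)/(k − 1) = 2·120/3 = 80.
b = vr/k = 121·80/4 = 2420.
Fisher's inequality: b ≥ v ⇔ 2420 ≥ 121? YES.

YES


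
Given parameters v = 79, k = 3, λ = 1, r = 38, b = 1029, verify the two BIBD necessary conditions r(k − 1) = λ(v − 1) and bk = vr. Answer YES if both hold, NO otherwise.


Condition (i): r(k − 1) = 38·2 = 76; λ(v − 1) = 1·78 = 78. Match? NO.
Condition (ii): bk = 1029·3 = 3087; vr = 79·38 = 3002. Match? NO.
Both conditions hold? NO.

NO


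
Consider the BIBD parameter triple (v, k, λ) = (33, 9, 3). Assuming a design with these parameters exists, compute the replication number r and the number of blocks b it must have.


Any 2-(v, k, λ) BIBD satisfies two necessary conditions:
  (i)  Each point sits in r blocks, and counting incidences through any fixed point gives r(k − 1) = λ(v − 1), so r = λ(v − 1)/(k − 1).
  (ii) Total incidences bk = vr, so b = vr/k.
Step 1: r = λ(v − 1)/(k − 1) = 3·(33 − 1)/(9 − 1) = 3·32/8 = 96/8 = 12.
Step 2: b = vr/k = 33·12/9 = 396/9 = 44.
Check integrality: r = 12 ∈ Z ✓, b = 44 ∈ Z ✓.
(These identities are necessary conditions: they determine r and b for any design with these parameters, but do not by themselves prove that one exists.)

r = 12, b = 44.


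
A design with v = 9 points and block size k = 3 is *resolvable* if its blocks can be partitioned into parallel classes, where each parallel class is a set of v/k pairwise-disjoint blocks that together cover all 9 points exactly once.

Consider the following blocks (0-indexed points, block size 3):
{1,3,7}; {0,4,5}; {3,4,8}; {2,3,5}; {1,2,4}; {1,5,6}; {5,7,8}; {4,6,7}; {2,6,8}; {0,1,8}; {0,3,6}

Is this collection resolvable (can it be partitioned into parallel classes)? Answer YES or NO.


v = 9, block size k = 3, number of blocks = 11.
For resolvability, blocks must partition into parallel classes of size v/k = 3.
Total blocks must therefore be a multiple of 3: 11 = 3·3 + 2 ⇒ not divisible ✗.
Resolvable? NO.

NO


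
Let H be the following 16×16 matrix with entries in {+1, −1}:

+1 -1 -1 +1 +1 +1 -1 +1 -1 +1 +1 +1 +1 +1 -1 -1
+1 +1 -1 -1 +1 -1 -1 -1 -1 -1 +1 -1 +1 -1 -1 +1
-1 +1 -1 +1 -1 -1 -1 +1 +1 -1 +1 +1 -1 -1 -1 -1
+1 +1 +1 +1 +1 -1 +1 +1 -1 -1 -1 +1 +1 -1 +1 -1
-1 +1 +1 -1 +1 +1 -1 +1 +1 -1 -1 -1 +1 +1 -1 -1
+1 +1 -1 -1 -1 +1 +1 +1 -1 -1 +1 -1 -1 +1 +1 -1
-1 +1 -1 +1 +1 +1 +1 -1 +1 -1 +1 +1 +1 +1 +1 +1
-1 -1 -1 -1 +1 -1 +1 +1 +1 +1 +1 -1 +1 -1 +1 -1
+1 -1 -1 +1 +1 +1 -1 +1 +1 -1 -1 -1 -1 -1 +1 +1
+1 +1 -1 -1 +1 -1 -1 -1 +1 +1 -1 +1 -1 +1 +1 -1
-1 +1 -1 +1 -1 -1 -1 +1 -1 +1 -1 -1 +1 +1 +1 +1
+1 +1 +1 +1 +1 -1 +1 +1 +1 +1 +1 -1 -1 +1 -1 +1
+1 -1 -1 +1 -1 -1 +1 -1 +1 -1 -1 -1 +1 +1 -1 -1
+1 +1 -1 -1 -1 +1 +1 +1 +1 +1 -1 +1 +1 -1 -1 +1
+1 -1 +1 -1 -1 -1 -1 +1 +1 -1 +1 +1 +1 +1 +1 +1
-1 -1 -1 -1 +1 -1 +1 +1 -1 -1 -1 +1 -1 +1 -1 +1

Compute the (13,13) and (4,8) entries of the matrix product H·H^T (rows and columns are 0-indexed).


Row 4 of H: [-1, 1, 1, -1, 1, 1, -1, 1, 1, -1, -1, -1, 1, 1, -1, -1].
Row 8 of H: [1, -1, -1, 1, 1, 1, -1, 1, 1, -1, -1, -1, -1, -1, 1, 1].
Row 13 of H: [1, 1, -1, -1, -1, 1, 1, 1, 1, 1, -1, 1, 1, -1, -1, 1].
(H·H^T)[13][13] = Σ_j H[13][j]·H[13][j] = (1)² + (1)² + (-1)² + (-1)² + (-1)² + (1)² + (1)² + (1)² + (1)² + (1)² + (-1)² + (1)² + (1)² + (-1)² + (-1)² + (1)² = 1 + 1 + 1 + 1 + 1 + 1 + 1 + 1 + 1 + 1 + 1 + 1 + 1 + 1 + 1 + 1 = 16.
(H·H^T)[4][8] = Σ_j H[4][j]·H[8][j] = (-1)·(1) + (1)·(-1) + (1)·(-1) + (-1)·(1) + (1)·(1) + (1)·(1) + (-1)·(-1) + (1)·(1) + (1)·(1) + (-1)·(-1) + (-1)·(-1) + (-1)·(-1) + (1)·(-1) + (1)·(-1) + (-1)·(1) + (-1)·(1) = -1 + -1 + -1 + -1 + 1 + 1 + 1 + 1 + 1 + 1 + 1 + 1 + -1 + -1 + -1 + -1 = 0.
So rows 4 and 8 are orthogonal; the diagonal entry equals n = 16.

(13,13) entry = 16; (4,8) entry = 0.


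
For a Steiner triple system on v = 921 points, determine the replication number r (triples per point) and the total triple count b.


An STS(v) is a 2-(v, 3, 1) BIBD: block size k = 3, λ = 1.
Replication: r(k − 1) = λ(v − 1) ⇒ r·2 = 921 − 1 = 920 ⇒ r = 460.
Block count: b = v(v − 1)/6 = 921·920/6 = 847320/6 = 141220.
(Check via bk = vr: 141220·3 = 423660 = 921·460 = 423660 ✓.)

r = 460, b = 141220.


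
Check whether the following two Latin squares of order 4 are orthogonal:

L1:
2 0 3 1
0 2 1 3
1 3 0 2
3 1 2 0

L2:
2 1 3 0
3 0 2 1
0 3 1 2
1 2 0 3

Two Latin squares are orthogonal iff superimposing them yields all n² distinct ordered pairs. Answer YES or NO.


Form the n² = 16 superimposed pairs (L1[i][j], L2[i][j]), row by row (rows and columns indexed from 0):
row 0: (2,2) (0,1) (3,3) (1,0)
row 1: (0,3) (2,0) (1,2) (3,1)
row 2: (1,0) (3,3) (0,1) (2,2)
row 3: (3,1) (1,2) (2,0) (0,3)
Orthogonality requires all 16 pairs distinct.
But the pair (1,0) repeats: cell (0,3) has L1 = 1, L2 = 0, and cell (2,0) has L1 = 1, L2 = 0.
A repeated pair means some other pair never occurs (only 8 distinct pairs out of 16), so the squares are not orthogonal.
Conclusion: NO.

NO


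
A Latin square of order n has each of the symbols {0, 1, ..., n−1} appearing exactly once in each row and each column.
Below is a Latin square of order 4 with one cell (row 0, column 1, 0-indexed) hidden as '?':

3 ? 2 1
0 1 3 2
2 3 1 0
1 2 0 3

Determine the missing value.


Row 0 contains symbols [1, 2, 3] — missing [0].
Column 1 contains symbols [1, 2, 3] — missing [0].
The missing symbol must appear in both missing sets; intersection = [0].
Therefore the hidden value is 0.

Missing value = 0.


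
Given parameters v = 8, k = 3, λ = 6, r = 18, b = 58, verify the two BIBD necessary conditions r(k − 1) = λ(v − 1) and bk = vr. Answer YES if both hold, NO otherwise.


Condition (i): r(k − 1) = 18·2 = 36; λ(v − 1) = 6·7 = 42. Match? NO.
Condition (ii): bk = 58·3 = 174; vr = 8·18 = 144. Match? NO.
Both conditions hold? NO.

NO


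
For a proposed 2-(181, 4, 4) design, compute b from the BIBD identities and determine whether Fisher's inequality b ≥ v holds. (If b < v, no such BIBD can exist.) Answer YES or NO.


b = λv(v − 1)/(k(k − 1)) = 4·181·180/(4·3) = 130320/12 = 10860.
Compare with v = 181: b ≥ v, so Fisher's inequality holds.

YES


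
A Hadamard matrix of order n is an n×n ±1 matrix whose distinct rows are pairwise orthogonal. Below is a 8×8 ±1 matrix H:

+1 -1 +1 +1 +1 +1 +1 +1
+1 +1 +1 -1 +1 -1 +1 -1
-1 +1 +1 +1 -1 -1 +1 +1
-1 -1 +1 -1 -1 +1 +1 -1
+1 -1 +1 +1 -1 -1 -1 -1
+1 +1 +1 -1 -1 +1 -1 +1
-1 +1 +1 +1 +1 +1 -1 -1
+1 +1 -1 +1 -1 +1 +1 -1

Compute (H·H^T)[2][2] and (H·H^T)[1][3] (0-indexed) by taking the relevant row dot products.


Row 1 of H: [1, 1, 1, -1, 1, -1, 1, -1].
Row 2 of H: [-1, 1, 1, 1, -1, -1, 1, 1].
Row 3 of H: [-1, -1, 1, -1, -1, 1, 1, -1].
(H·H^T)[2][2] = Σ_j H[2][j]·H[2][j] = (-1)² + (1)² + (1)² + (1)² + (-1)² + (-1)² + (1)² + (1)² = 1 + 1 + 1 + 1 + 1 + 1 + 1 + 1 = 8.
(H·H^T)[1][3] = Σ_j H[1][j]·H[3][j] = (1)·(-1) + (1)·(-1) + (1)·(1) + (-1)·(-1) + (1)·(-1) + (-1)·(1) + (1)·(1) + (-1)·(-1) = -1 + -1 + 1 + 1 + -1 + -1 + 1 + 1 = 0.
So rows 1 and 3 are orthogonal; the diagonal entry equals n = 8.

(2,2) entry = 8; (1,3) entry = 0.


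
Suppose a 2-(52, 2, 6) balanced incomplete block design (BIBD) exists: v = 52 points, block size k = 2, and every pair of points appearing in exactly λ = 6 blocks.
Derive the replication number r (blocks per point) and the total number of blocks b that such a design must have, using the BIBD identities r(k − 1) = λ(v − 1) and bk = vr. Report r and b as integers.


Any 2-(v, k, λ) BIBD satisfies two necessary conditions:
  (i)  Each point sits in r blocks, and counting incidences through any fixed point gives r(k − 1) = λ(v − 1), so r = λ(v − 1)/(k − 1).
  (ii) Total incidences bk = vr, so b = vr/k.
Step 1: r = λ(v − 1)/(k − 1) = 6·(52 − 1)/(2 − 1) = 6·51/1 = 306/1 = 306.
Step 2: b = vr/k = 52·306/2 = 15912/2 = 7956.
Check integrality: r = 306 ∈ Z ✓, b = 7956 ∈ Z ✓.
(These identities are necessary conditions: they determine r and b for any design with these parameters, but do not by themselves prove that one exists.)

r = 306, b = 7956.


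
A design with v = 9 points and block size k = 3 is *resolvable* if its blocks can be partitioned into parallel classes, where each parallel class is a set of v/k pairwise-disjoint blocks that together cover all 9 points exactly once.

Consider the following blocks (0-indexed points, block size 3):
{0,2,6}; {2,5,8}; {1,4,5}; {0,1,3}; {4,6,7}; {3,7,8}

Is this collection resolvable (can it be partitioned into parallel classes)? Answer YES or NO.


v = 9, block size k = 3, number of blocks = 6.
For resolvability, blocks must partition into parallel classes of size v/k = 3.
Total blocks must therefore be a multiple of 3: 6 = 3·2 + 0 ⇒ divisible ✓.
Greedy packing gives 2 candidate class(es). Each should be a full parallel class (size 3, covers all 9 points).
  Class 1 (3 blocks): {0,2,6}; {1,4,5}; {3,7,8}. Points covered: [0, 1, 2, 3, 4, 5, 6, 7, 8].
  Class 2 (3 blocks): {2,5,8}; {0,1,3}; {4,6,7}. Points covered: [0, 1, 2, 3, 4, 5, 6, 7, 8].
All classes full (size 3)? YES. All classes cover every point? YES.
Resolvable? YES.

YES


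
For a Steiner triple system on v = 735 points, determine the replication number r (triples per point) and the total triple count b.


An STS(v) is a 2-(v, 3, 1) BIBD: block size k = 3, λ = 1.
Replication: r(k − 1) = λ(v − 1) ⇒ r·2 = 735 − 1 = 734 ⇒ r = 367.
Block count: bk = vr ⇒ b·3 = 735·367 = 269745 ⇒ b = 89915.
(Check via b = v(v − 1)/6 = 735·734/6 = 539490/6 = 89915.)

r = 367, b = 89915.


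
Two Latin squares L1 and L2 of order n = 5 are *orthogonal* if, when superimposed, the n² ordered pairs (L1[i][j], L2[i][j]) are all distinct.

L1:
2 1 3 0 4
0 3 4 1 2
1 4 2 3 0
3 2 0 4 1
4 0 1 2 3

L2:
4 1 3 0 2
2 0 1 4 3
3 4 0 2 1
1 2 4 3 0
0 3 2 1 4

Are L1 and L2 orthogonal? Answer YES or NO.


Form the n² = 25 superimposed pairs (L1[i][j], L2[i][j]), row by row (rows and columns indexed from 0):
row 0: (2,4) (1,1) (3,3) (0,0) (4,2)
row 1: (0,2) (3,0) (4,1) (1,4) (2,3)
row 2: (1,3) (4,4) (2,0) (3,2) (0,1)
row 3: (3,1) (2,2) (0,4) (4,3) (1,0)
row 4: (4,0) (0,3) (1,2) (2,1) (3,4)
Orthogonality requires all 25 pairs distinct.
Check by first coordinate: for each symbol s of L1, list the L2 entries in the n cells where L1 = s; they must all differ.
  L1 = 0: L2 entries (in reading order) 0, 2, 1, 4, 3 — all 5 distinct ✓
  L1 = 1: L2 entries (in reading order) 1, 4, 3, 0, 2 — all 5 distinct ✓
  L1 = 2: L2 entries (in reading order) 4, 3, 0, 2, 1 — all 5 distinct ✓
  L1 = 3: L2 entries (in reading order) 3, 0, 2, 1, 4 — all 5 distinct ✓
  L1 = 4: L2 entries (in reading order) 2, 1, 4, 3, 0 — all 5 distinct ✓
Every symbol of L1 meets every symbol of L2 exactly once, so all 25 pairs are distinct (25 of 25).
Conclusion: YES.

YES


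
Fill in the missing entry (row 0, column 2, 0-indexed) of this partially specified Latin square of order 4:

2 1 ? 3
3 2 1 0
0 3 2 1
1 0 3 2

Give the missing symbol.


Row 0 contains symbols [1, 2, 3] — missing [0].
Column 2 contains symbols [1, 2, 3] — missing [0].
The missing symbol must appear in both missing sets; intersection = [0].
Therefore the hidden value is 0.

Missing value = 0.


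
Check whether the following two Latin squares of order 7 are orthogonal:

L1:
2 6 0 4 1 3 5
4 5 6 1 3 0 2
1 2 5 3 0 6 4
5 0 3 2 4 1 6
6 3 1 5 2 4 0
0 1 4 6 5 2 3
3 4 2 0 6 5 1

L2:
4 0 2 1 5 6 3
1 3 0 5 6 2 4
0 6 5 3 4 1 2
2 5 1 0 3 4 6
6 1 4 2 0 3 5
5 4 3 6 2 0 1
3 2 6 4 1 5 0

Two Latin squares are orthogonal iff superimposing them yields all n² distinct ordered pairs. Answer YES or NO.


Form the n² = 49 superimposed pairs (L1[i][j], L2[i][j]), row by row (rows and columns indexed from 0):
row 0: (2,4) (6,0) (0,2) (4,1) (1,5) (3,6) (5,3)
row 1: (4,1) (5,3) (6,0) (1,5) (3,6) (0,2) (2,4)
row 2: (1,0) (2,6) (5,5) (3,3) (0,4) (6,1) (4,2)
row 3: (5,2) (0,5) (3,1) (2,0) (4,3) (1,4) (6,6)
row 4: (6,6) (3,1) (1,4) (5,2) (2,0) (4,3) (0,5)
row 5: (0,5) (1,4) (4,3) (6,6) (5,2) (2,0) (3,1)
row 6: (3,3) (4,2) (2,6) (0,4) (6,1) (5,5) (1,0)
Orthogonality requires all 49 pairs distinct.
But the pair (4,1) repeats: cell (0,3) has L1 = 4, L2 = 1, and cell (1,0) has L1 = 4, L2 = 1.
A repeated pair means some other pair never occurs (only 21 distinct pairs out of 49), so the squares are not orthogonal.
Conclusion: NO.

NO


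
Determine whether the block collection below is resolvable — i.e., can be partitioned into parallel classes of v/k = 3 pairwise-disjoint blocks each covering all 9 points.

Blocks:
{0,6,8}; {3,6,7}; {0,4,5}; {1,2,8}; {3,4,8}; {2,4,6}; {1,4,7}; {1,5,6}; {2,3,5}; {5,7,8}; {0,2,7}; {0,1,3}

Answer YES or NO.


v = 9, block size k = 3, number of blocks = 12.
For resolvability, blocks must partition into parallel classes of size v/k = 3.
Total blocks must therefore be a multiple of 3: 12 = 3·4 + 0 ⇒ divisible ✓.
Greedy packing gives 4 candidate class(es). Each should be a full parallel class (size 3, covers all 9 points).
  Class 1 (3 blocks): {0,6,8}; {1,4,7}; {2,3,5}. Points covered: [0, 1, 2, 3, 4, 5, 6, 7, 8].
  Class 2 (3 blocks): {3,6,7}; {0,4,5}; {1,2,8}. Points covered: [0, 1, 2, 3, 4, 5, 6, 7, 8].
  Class 3 (3 blocks): {3,4,8}; {1,5,6}; {0,2,7}. Points covered: [0, 1, 2, 3, 4, 5, 6, 7, 8].
  Class 4 (3 blocks): {2,4,6}; {5,7,8}; {0,1,3}. Points covered: [0, 1, 2, 3, 4, 5, 6, 7, 8].
All classes full (size 3)? YES. All classes cover every point? YES.
Resolvable? YES.

YES


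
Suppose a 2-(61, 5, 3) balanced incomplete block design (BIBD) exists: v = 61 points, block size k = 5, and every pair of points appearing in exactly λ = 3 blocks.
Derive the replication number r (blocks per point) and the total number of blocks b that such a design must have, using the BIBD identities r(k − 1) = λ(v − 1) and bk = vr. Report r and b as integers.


Any 2-(v, k, λ) BIBD satisfies two necessary conditions:
  (i)  Each point sits in r blocks, and counting incidences through any fixed point gives r(k − 1) = λ(v − 1), so r = λ(v − 1)/(k − 1).
  (ii) Total incidences bk = vr, so b = vr/k.
Step 1: r = λ(v − 1)/(k − 1) = 3·(61 − 1)/(5 − 1) = 3·60/4 = 180/4 = 45.
Step 2: b = vr/k = 61·45/5 = 2745/5 = 549.
Check integrality: r = 45 ∈ Z ✓, b = 549 ∈ Z ✓.
(These identities are necessary conditions: they determine r and b for any design with these parameters, but do not by themselves prove that one exists.)

r = 45, b = 549.


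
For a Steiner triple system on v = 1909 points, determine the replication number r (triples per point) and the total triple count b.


An STS(v) is a 2-(v, 3, 1) BIBD: block size k = 3, λ = 1.
Replication: r(k − 1) = λ(v − 1) ⇒ r·2 = 1909 − 1 = 1908 ⇒ r = 954.
Block count: b = v(v − 1)/6 = 1909·1908/6 = 3642372/6 = 607062.

r = 954, b = 607062.


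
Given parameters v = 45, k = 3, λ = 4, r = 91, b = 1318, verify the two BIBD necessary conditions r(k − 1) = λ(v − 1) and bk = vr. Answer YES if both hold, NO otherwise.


Condition (i): r(k − 1) = 91·2 = 182; λ(v − 1) = 4·44 = 176. Match? NO.
Condition (ii): bk = 1318·3 = 3954; vr = 45·91 = 4095. Match? NO.
Both conditions hold? NO.

NO


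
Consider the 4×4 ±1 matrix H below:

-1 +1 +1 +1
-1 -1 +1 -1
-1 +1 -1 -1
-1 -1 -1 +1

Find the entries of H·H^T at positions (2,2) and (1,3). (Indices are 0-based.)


Row 1 of H: [-1, -1, 1, -1].
Row 2 of H: [-1, 1, -1, -1].
Row 3 of H: [-1, -1, -1, 1].
(H·H^T)[2][2] = Σ_j H[2][j]·H[2][j] = (-1)² + (1)² + (-1)² + (-1)² = 1 + 1 + 1 + 1 = 4.
(H·H^T)[1][3] = Σ_j H[1][j]·H[3][j] = (-1)·(-1) + (-1)·(-1) + (1)·(-1) + (-1)·(1) = 1 + 1 + -1 + -1 = 0.
So rows 1 and 3 are orthogonal; the diagonal entry equals n = 4.

(2,2) entry = 4; (1,3) entry = 0.


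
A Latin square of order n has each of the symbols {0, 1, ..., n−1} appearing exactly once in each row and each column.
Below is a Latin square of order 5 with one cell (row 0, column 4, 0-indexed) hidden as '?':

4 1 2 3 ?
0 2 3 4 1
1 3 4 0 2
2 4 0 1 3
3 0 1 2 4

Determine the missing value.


Row 0 contains symbols [1, 2, 3, 4] — missing [0].
Column 4 contains symbols [1, 2, 3, 4] — missing [0].
The missing symbol must appear in both missing sets; intersection = [0].
Therefore the hidden value is 0.

Missing value = 0.


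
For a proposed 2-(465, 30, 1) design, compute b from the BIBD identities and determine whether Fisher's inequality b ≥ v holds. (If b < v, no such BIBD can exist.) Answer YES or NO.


r = λ(v − 1)/(k − 1) = 1·464/29 = 16.
b = vr/k = 465·16/30 = 248.
Fisher's inequality: b ≥ v ⇔ 248 ≥ 465? NO.

NO


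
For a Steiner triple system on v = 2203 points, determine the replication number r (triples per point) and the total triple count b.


An STS(v) is a 2-(v, 3, 1) BIBD: block size k = 3, λ = 1.
Replication: r(k − 1) = λ(v − 1) ⇒ r·2 = 2203 − 1 = 2202 ⇒ r = 1101.
Block count: bk = vr ⇒ b·3 = 2203·1101 = 2425503 ⇒ b = 808501.

r = 1101, b = 808501.


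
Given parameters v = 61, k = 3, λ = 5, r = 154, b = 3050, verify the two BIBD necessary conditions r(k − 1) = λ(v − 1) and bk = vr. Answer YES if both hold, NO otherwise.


Condition (i): r(k − 1) = 154·2 = 308; λ(v − 1) = 5·60 = 300. Match? NO.
Condition (ii): bk = 3050·3 = 9150; vr = 61·154 = 9394. Match? NO.
Both conditions hold? NO.

NO


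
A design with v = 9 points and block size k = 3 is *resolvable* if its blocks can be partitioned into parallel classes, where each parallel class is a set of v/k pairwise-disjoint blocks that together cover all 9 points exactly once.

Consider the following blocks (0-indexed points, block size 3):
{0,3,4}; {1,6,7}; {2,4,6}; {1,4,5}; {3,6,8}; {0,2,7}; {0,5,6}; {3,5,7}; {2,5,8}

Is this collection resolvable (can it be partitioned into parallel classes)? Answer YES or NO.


v = 9, block size k = 3, number of blocks = 9.
For resolvability, blocks must partition into parallel classes of size v/k = 3.
Total blocks must therefore be a multiple of 3: 9 = 3·3 + 0 ⇒ divisible ✓.
Consider block {2,4,6}. The only other block(s) in the collection disjoint from it are {3,5,7} — just 1 block(s). Any parallel class containing {2,4,6} would need 2 other blocks each disjoint from it, so no parallel class of size 3 can contain {2,4,6}.
Since every block must belong to some parallel class in a resolution, the collection cannot be partitioned into parallel classes.
Resolvable? NO.

NO


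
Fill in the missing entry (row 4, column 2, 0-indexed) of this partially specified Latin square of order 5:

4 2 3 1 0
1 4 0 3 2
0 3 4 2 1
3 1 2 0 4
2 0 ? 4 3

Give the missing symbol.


Row 4 contains symbols [0, 2, 3, 4] — missing [1].
Column 2 contains symbols [0, 2, 3, 4] — missing [1].
The missing symbol must appear in both missing sets; intersection = [1].
Therefore the hidden value is 1.

Missing value = 1.


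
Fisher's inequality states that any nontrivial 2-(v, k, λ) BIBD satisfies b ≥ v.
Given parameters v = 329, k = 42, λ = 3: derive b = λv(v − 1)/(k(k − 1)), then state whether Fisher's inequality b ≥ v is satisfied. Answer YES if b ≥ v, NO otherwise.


r = λ(v − 1)/(k − 1) = 3·328/41 = 24.
b = vr/k = 329·24/42 = 188.
Fisher's inequality: b ≥ v ⇔ 188 ≥ 329? NO.

NO


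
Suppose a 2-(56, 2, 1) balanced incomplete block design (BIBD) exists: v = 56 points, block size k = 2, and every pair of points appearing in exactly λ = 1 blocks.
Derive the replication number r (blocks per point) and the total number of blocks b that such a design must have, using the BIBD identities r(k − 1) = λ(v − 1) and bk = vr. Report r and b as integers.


Any 2-(v, k, λ) BIBD satisfies two necessary conditions:
  (i)  Each point sits in r blocks, and counting incidences through any fixed point gives r(k − 1) = λ(v − 1), so r = λ(v − 1)/(k − 1).
  (ii) Total incidences bk = vr, so b = vr/k.
Step 1: r = λ(v − 1)/(k − 1) = 1·(56 − 1)/(2 − 1) = 1·55/1 = 55/1 = 55.
Step 2: b = vr/k = 56·55/2 = 3080/2 = 1540.
Check integrality: r = 55 ∈ Z ✓, b = 1540 ∈ Z ✓.
(These identities are necessary conditions: they determine r and b for any design with these parameters, but do not by themselves prove that one exists.)

r = 55, b = 1540.


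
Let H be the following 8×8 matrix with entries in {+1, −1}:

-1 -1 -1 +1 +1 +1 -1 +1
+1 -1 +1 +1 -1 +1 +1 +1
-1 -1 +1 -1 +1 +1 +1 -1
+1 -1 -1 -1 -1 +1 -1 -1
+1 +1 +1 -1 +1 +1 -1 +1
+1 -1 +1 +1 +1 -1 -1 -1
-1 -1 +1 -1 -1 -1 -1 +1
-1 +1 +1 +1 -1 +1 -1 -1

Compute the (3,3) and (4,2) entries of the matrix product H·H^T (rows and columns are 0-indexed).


Row 2 of H: [-1, -1, 1, -1, 1, 1, 1, -1].
Row 3 of H: [1, -1, -1, -1, -1, 1, -1, -1].
Row 4 of H: [1, 1, 1, -1, 1, 1, -1, 1].
(H·H^T)[3][3] = Σ_j H[3][j]·H[3][j] = (1)² + (-1)² + (-1)² + (-1)² + (-1)² + (1)² + (-1)² + (-1)² = 1 + 1 + 1 + 1 + 1 + 1 + 1 + 1 = 8.
(H·H^T)[4][2] = Σ_j H[4][j]·H[2][j] = (1)·(-1) + (1)·(-1) + (1)·(1) + (-1)·(-1) + (1)·(1) + (1)·(1) + (-1)·(1) + (1)·(-1) = -1 + -1 + 1 + 1 + 1 + 1 + -1 + -1 = 0.
So rows 4 and 2 are orthogonal; the diagonal entry equals n = 8.

(3,3) entry = 8; (4,2) entry = 0.
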